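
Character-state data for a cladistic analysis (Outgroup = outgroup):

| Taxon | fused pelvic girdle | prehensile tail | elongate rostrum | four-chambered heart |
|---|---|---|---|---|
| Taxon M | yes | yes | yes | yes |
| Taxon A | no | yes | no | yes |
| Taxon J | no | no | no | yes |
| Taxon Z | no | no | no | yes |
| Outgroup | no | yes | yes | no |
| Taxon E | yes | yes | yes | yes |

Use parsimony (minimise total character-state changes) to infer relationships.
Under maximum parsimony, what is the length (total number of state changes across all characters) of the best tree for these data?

4

Character polarity is set by the outgroup: the derived state is whichever differs from the outgroup's state, so for prehensile tail, elongate rostrum the derived state is 'no', and for the remaining characters it is 'yes'.
fused pelvic girdle: derived state 'yes' in Taxon E and Taxon M only — synapomorphy for {Taxon E, Taxon M}.
prehensile tail: derived state 'no' in Taxon J and Taxon Z only — synapomorphy for {Taxon J, Taxon Z}.
elongate rostrum (derived state 'no') is shared by Taxon A, Taxon J, and Taxon Z — a synapomorphy uniting that clade.
All ingroup taxa share the derived state 'yes' for four-chambered heart; it defines the ingroup but does not resolve relationships within it.
Most parsimonious ingroup topology: ((Taxon A,(Taxon J,Taxon Z)),(Taxon M,Taxon E)).
Changes per character on this tree: fused pelvic girdle: 1; prehensile tail: 1; elongate rostrum: 1; four-chambered heart: 1.
Total = 4.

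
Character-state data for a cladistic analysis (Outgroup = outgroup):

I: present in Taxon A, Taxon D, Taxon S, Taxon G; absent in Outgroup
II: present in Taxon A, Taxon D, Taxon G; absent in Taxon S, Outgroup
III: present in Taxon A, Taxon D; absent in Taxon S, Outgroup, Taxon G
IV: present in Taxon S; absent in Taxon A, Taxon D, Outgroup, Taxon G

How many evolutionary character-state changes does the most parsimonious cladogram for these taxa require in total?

4

The outgroup has state 'absent' for every character, so 'present' is the derived state throughout.
All ingroup taxa share the derived state 'present' for I; it defines the ingroup but does not resolve relationships within it.
II: derived state 'present' in Taxon A, Taxon D, and Taxon G only — synapomorphy for {Taxon A, Taxon D, Taxon G}.
III (derived state 'present') is shared by Taxon A and Taxon D — a synapomorphy uniting that clade.
IV: derived state 'present' in Taxon S only — an autapomorphy, so it tells us nothing about relationships among taxa.
Most parsimonious ingroup topology: ((Taxon G,(Taxon D,Taxon A)),Taxon S).
Changes per character on this tree: I: 1; II: 1; III: 1; IV: 1.
Total = 4.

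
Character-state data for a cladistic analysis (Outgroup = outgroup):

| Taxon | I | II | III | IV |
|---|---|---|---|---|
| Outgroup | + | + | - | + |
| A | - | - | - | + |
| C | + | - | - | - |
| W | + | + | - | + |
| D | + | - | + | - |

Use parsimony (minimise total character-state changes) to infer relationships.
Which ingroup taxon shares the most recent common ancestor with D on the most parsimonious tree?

Character polarity is set by the outgroup: the derived state is whichever differs from the outgroup's state, so for I, II, IV the derived state is '-', and for the remaining characters it is '+'.
I: derived state '-' in A only — an autapomorphy, so it tells us nothing about relationships among taxa.
II (derived state '-') is shared by A, C, and D — a synapomorphy uniting that clade.
III (derived state '+') is unique to D (autapomorphy; uninformative for grouping).
Only C and D show the derived state '-' for IV, supporting them as a clade.
Most parsimonious ingroup topology: ((A,(C,D)),W).
D and C form a cherry on this tree, so they are sister taxa.

C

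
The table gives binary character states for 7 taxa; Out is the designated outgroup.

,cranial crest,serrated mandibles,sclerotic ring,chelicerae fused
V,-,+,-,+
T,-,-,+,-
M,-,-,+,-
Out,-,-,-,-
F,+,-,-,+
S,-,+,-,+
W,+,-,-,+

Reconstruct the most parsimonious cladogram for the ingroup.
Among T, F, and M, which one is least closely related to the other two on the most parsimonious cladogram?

The outgroup has state '-' for every character, so '+' is the derived state throughout.
cranial crest: derived state '+' in F and W only — synapomorphy for {F, W}.
serrated mandibles: derived state '+' in S and V only — synapomorphy for {S, V}.
sclerotic ring: derived state '+' in M and T only — synapomorphy for {M, T}.
chelicerae fused (derived state '+') is shared by F, S, V, and W — a synapomorphy uniting that clade.
Most parsimonious ingroup topology: ((T,M),((W,F),(S,V))).
T and M share a more recent common ancestor with each other than either does with F, so F is the least closely related of the three.

F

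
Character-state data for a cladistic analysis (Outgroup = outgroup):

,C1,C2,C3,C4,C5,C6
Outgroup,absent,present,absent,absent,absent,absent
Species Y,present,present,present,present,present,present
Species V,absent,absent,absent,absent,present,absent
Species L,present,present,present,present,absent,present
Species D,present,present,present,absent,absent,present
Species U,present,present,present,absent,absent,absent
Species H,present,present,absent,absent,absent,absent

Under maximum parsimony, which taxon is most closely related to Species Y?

Species L

Character polarity is set by the outgroup: the derived state is whichever differs from the outgroup's state, so for C2 the derived state is 'absent', and for the remaining characters it is 'present'.
C1 (derived state 'present') is shared by Species D, Species H, Species L, Species U, and Species Y — a synapomorphy uniting that clade.
C2: derived state 'absent' in Species V only — an autapomorphy, so it tells us nothing about relationships among taxa.
Only Species D, Species L, Species U, and Species Y show the derived state 'present' for C3, supporting them as a clade.
C4 (derived state 'present') is shared by Species L and Species Y — a synapomorphy uniting that clade.
C5 groups Species V and Species Y, which is incompatible with the clades supported by the remaining characters; treating it as convergent (homoplasy) costs fewer steps than any alternative tree.
Only Species D, Species L, and Species Y show the derived state 'present' for C6, supporting them as a clade.
Most parsimonious ingroup topology: (((((Species Y,Species L),Species D),Species U),Species H),Species V).
Species Y and Species L form a cherry on this tree, so they are sister taxa.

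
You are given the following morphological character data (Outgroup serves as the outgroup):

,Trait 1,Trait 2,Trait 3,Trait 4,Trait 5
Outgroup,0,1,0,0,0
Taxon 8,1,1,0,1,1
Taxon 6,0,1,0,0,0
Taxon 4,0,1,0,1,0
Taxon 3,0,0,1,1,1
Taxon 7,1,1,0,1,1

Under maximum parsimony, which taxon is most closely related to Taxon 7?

Taxon 8

Character polarity is set by the outgroup: the derived state is whichever differs from the outgroup's state, so for Trait 2 the derived state is '0', and for the remaining characters it is '1'.
Only Taxon 7 and Taxon 8 show the derived state '1' for Trait 1, supporting them as a clade.
Trait 2 (derived state '0') is unique to Taxon 3 (autapomorphy; uninformative for grouping).
Trait 3 (derived state '1') is unique to Taxon 3 (autapomorphy; uninformative for grouping).
Trait 4: derived state '1' in Taxon 3, Taxon 4, Taxon 7, and Taxon 8 only — synapomorphy for {Taxon 3, Taxon 4, Taxon 7, Taxon 8}.
Trait 5: derived state '1' in Taxon 3, Taxon 7, and Taxon 8 only — synapomorphy for {Taxon 3, Taxon 7, Taxon 8}.
Most parsimonious ingroup topology: ((((Taxon 8,Taxon 7),Taxon 3),Taxon 4),Taxon 6).
Taxon 7 and Taxon 8 form a cherry on this tree, so they are sister taxa.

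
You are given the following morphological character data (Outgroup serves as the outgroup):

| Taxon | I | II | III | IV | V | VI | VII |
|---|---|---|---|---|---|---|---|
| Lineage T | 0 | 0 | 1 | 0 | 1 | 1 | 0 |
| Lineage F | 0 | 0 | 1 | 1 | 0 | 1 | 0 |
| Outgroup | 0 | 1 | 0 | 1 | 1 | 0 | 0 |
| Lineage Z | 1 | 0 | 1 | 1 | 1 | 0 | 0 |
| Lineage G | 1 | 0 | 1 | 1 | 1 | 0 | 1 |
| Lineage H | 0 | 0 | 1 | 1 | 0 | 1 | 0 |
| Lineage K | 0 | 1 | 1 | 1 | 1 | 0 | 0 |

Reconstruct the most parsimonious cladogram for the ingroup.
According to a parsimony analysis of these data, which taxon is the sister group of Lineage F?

Lineage H

Character polarity is set by the outgroup: the derived state is whichever differs from the outgroup's state, so for II, IV, V the derived state is '0', and for the remaining characters it is '1'.
I: derived state '1' in Lineage G and Lineage Z only — synapomorphy for {Lineage G, Lineage Z}.
Only Lineage F, Lineage G, Lineage H, Lineage T, and Lineage Z show the derived state '0' for II, supporting them as a clade.
III (derived state '1') is shared by all ingroup taxa — unites the whole ingroup.
IV: derived state '0' in Lineage T only — an autapomorphy, so it tells us nothing about relationships among taxa.
V: derived state '0' in Lineage F and Lineage H only — synapomorphy for {Lineage F, Lineage H}.
VI (derived state '1') is shared by Lineage F, Lineage H, and Lineage T — a synapomorphy uniting that clade.
VII: derived state '1' in Lineage G only — an autapomorphy, so it tells us nothing about relationships among taxa.
Most parsimonious ingroup topology: (((Lineage G,Lineage Z),((Lineage H,Lineage F),Lineage T)),Lineage K).
Lineage F and Lineage H form a cherry on this tree, so they are sister taxa.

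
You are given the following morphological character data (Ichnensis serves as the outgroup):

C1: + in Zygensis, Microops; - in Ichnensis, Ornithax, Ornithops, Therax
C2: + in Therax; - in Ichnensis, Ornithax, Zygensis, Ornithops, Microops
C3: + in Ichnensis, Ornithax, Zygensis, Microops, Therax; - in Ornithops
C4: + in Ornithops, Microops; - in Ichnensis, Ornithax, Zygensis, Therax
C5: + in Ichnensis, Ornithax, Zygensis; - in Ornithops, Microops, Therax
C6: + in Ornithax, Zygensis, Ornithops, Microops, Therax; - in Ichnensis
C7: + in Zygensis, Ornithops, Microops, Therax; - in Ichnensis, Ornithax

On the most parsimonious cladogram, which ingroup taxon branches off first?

Character polarity is set by the outgroup: the derived state is whichever differs from the outgroup's state, so for C3, C5 the derived state is '-', and for the remaining characters it is '+'.
C1 groups Microops and Zygensis, which is incompatible with the clades supported by the remaining characters; treating it as convergent (homoplasy) costs fewer steps than any alternative tree.
C2 (derived state '+') is unique to Therax (autapomorphy; uninformative for grouping).
C3 (derived state '-') is unique to Ornithops (autapomorphy; uninformative for grouping).
Only Microops and Ornithops show the derived state '+' for C4, supporting them as a clade.
C5: derived state '-' in Microops, Ornithops, and Therax only — synapomorphy for {Microops, Ornithops, Therax}.
C6 (derived state '+') is shared by all ingroup taxa — unites the whole ingroup.
C7: derived state '+' in Microops, Ornithops, Therax, and Zygensis only — synapomorphy for {Microops, Ornithops, Therax, Zygensis}.
Most parsimonious ingroup topology: (Ornithax,(Zygensis,((Ornithops,Microops),Therax))).
Ornithax is sister to the clade containing all other ingroup taxa, so it is the earliest-diverging (most basal) ingroup lineage.

Ornithax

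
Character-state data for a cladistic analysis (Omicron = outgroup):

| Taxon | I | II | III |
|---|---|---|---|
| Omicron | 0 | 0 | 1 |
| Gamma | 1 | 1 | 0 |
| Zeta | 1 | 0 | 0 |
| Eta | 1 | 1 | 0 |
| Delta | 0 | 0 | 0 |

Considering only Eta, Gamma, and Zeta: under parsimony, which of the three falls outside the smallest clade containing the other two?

Zeta

Character polarity is set by the outgroup: the derived state is whichever differs from the outgroup's state, so for III the derived state is '0', and for the remaining characters it is '1'.
I: derived state '1' in Eta, Gamma, and Zeta only — synapomorphy for {Eta, Gamma, Zeta}.
II (derived state '1') is shared by Eta and Gamma — a synapomorphy uniting that clade.
All ingroup taxa share the derived state '0' for III; it defines the ingroup but does not resolve relationships within it.
Most parsimonious ingroup topology: (((Gamma,Eta),Zeta),Delta).
Gamma and Eta share a more recent common ancestor with each other than either does with Zeta, so Zeta is the least closely related of the three.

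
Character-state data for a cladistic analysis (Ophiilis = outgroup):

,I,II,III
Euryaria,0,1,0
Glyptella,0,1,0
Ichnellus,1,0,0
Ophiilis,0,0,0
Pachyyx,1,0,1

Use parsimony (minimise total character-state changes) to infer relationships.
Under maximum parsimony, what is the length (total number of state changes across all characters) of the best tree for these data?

3

The outgroup has state '0' for every character, so '1' is the derived state throughout.
I: derived state '1' in Ichnellus and Pachyyx only — synapomorphy for {Ichnellus, Pachyyx}.
Only Euryaria and Glyptella show the derived state '1' for II, supporting them as a clade.
III (derived state '1') is unique to Pachyyx (autapomorphy; uninformative for grouping).
Most parsimonious ingroup topology: ((Pachyyx,Ichnellus),(Glyptella,Euryaria)).
Changes per character on this tree: I: 1; II: 1; III: 1.
Total = 3.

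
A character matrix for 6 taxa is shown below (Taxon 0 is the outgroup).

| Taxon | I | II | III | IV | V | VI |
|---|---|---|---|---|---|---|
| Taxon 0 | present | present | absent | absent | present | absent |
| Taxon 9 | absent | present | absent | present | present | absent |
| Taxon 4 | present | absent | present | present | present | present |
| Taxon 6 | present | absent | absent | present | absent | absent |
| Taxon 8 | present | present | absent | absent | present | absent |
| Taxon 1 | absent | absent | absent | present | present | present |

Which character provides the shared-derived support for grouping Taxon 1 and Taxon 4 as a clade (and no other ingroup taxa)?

Character polarity is set by the outgroup: the derived state is whichever differs from the outgroup's state, so for I, II, V the derived state is 'absent', and for the remaining characters it is 'present'.
I groups Taxon 1 and Taxon 9, which is incompatible with the clades supported by the remaining characters; treating it as convergent (homoplasy) costs fewer steps than any alternative tree.
Only Taxon 1, Taxon 4, and Taxon 6 show the derived state 'absent' for II, supporting them as a clade.
III (derived state 'present') is unique to Taxon 4 (autapomorphy; uninformative for grouping).
Only Taxon 1, Taxon 4, Taxon 6, and Taxon 9 show the derived state 'present' for IV, supporting them as a clade.
V: derived state 'absent' in Taxon 6 only — an autapomorphy, so it tells us nothing about relationships among taxa.
VI (derived state 'present') is shared by Taxon 1 and Taxon 4 — a synapomorphy uniting that clade.
Most parsimonious ingroup topology: ((Taxon 9,((Taxon 4,Taxon 1),Taxon 6)),Taxon 8).
The clade {Taxon 1, Taxon 4} is supported by VI: its derived state 'present' occurs in exactly those taxa and in no other taxon (including the outgroup).

VI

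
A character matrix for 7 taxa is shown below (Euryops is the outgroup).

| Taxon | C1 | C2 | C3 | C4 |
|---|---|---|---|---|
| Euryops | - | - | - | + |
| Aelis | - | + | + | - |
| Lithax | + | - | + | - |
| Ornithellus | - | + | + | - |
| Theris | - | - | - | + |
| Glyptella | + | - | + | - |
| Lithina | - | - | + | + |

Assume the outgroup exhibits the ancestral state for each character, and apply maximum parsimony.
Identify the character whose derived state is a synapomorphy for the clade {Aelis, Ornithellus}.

C2

Character polarity is set by the outgroup: the derived state is whichever differs from the outgroup's state, so for C4 the derived state is '-', and for the remaining characters it is '+'.
C1: derived state '+' in Glyptella and Lithax only — synapomorphy for {Glyptella, Lithax}.
C2: derived state '+' in Aelis and Ornithellus only — synapomorphy for {Aelis, Ornithellus}.
Only Aelis, Glyptella, Lithax, Lithina, and Ornithellus show the derived state '+' for C3, supporting them as a clade.
C4: derived state '-' in Aelis, Glyptella, Lithax, and Ornithellus only — synapomorphy for {Aelis, Glyptella, Lithax, Ornithellus}.
Most parsimonious ingroup topology: ((((Aelis,Ornithellus),(Lithax,Glyptella)),Lithina),Theris).
The clade {Aelis, Ornithellus} is supported by C2: its derived state '+' occurs in exactly those taxa and in no other taxon (including the outgroup).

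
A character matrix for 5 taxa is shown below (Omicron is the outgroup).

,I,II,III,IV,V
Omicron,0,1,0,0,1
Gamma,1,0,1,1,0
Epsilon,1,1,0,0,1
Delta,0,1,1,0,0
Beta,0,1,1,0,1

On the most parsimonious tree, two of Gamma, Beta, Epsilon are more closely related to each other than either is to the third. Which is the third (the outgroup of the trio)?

Epsilon

Character polarity is set by the outgroup: the derived state is whichever differs from the outgroup's state, so for II, V the derived state is '0', and for the remaining characters it is '1'.
I (state '1') occurs in Epsilon and Gamma but conflicts with the nesting implied by the other characters — most parsimoniously interpreted as homoplasy.
II: derived state '0' in Gamma only — an autapomorphy, so it tells us nothing about relationships among taxa.
III (derived state '1') is shared by Beta, Delta, and Gamma — a synapomorphy uniting that clade.
IV (derived state '1') is unique to Gamma (autapomorphy; uninformative for grouping).
Only Delta and Gamma show the derived state '0' for V, supporting them as a clade.
Most parsimonious ingroup topology: (((Gamma,Delta),Beta),Epsilon).
Beta and Gamma share a more recent common ancestor with each other than either does with Epsilon, so Epsilon is the least closely related of the three.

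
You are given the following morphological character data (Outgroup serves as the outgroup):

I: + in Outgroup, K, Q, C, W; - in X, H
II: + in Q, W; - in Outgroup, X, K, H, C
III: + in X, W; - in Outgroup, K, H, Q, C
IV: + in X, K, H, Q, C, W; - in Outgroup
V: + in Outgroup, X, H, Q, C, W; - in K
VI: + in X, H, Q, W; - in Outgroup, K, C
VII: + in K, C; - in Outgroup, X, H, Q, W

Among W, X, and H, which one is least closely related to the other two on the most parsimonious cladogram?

W

Character polarity is set by the outgroup: the derived state is whichever differs from the outgroup's state, so for I, V the derived state is '-', and for the remaining characters it is '+'.
Only H and X show the derived state '-' for I, supporting them as a clade.
II (derived state '+') is shared by Q and W — a synapomorphy uniting that clade.
III groups W and X, which is incompatible with the clades supported by the remaining characters; treating it as convergent (homoplasy) costs fewer steps than any alternative tree.
All ingroup taxa share the derived state '+' for IV; it defines the ingroup but does not resolve relationships within it.
V: derived state '-' in K only — an autapomorphy, so it tells us nothing about relationships among taxa.
Only H, Q, W, and X show the derived state '+' for VI, supporting them as a clade.
VII: derived state '+' in C and K only — synapomorphy for {C, K}.
Most parsimonious ingroup topology: (((X,H),(Q,W)),(K,C)).
X and H share a more recent common ancestor with each other than either does with W, so W is the least closely related of the three.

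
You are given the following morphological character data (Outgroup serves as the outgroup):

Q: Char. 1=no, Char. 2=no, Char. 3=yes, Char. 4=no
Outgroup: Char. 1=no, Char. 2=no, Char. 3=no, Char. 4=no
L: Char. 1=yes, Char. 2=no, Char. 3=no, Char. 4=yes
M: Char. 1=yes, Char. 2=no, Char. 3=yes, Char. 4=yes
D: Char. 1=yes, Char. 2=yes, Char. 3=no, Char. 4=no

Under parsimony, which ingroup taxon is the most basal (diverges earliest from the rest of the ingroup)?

The outgroup has state 'no' for every character, so 'yes' is the derived state throughout.
Char. 1: derived state 'yes' in D, L, and M only — synapomorphy for {D, L, M}.
Char. 2 (derived state 'yes') is unique to D (autapomorphy; uninformative for grouping).
Char. 3 (state 'yes') occurs in M and Q but conflicts with the nesting implied by the other characters — most parsimoniously interpreted as homoplasy.
Char. 4 (derived state 'yes') is shared by L and M — a synapomorphy uniting that clade.
Most parsimonious ingroup topology: ((D,(L,M)),Q).
Q is sister to the clade containing all other ingroup taxa, so it is the earliest-diverging (most basal) ingroup lineage.

Q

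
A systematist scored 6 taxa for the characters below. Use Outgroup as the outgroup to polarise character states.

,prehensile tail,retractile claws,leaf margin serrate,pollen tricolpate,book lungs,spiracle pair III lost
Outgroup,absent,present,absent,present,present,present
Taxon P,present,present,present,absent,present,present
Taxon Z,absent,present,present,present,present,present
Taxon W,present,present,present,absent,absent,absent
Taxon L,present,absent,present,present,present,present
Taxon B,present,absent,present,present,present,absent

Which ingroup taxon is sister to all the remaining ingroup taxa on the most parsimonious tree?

Character polarity is set by the outgroup: the derived state is whichever differs from the outgroup's state, so for retractile claws, pollen tricolpate, book lungs, spiracle pair III lost the derived state is 'absent', and for the remaining characters it is 'present'.
Only Taxon B, Taxon L, Taxon P, and Taxon W show the derived state 'present' for prehensile tail, supporting them as a clade.
retractile claws (derived state 'absent') is shared by Taxon B and Taxon L — a synapomorphy uniting that clade.
All ingroup taxa share the derived state 'present' for leaf margin serrate; it defines the ingroup but does not resolve relationships within it.
pollen tricolpate: derived state 'absent' in Taxon P and Taxon W only — synapomorphy for {Taxon P, Taxon W}.
book lungs: derived state 'absent' in Taxon W only — an autapomorphy, so it tells us nothing about relationships among taxa.
spiracle pair III lost (state 'absent') occurs in Taxon B and Taxon W but conflicts with the nesting implied by the other characters — most parsimoniously interpreted as homoplasy.
Most parsimonious ingroup topology: (((Taxon P,Taxon W),(Taxon L,Taxon B)),Taxon Z).
Taxon Z is sister to the clade containing all other ingroup taxa, so it is the earliest-diverging (most basal) ingroup lineage.

Taxon Z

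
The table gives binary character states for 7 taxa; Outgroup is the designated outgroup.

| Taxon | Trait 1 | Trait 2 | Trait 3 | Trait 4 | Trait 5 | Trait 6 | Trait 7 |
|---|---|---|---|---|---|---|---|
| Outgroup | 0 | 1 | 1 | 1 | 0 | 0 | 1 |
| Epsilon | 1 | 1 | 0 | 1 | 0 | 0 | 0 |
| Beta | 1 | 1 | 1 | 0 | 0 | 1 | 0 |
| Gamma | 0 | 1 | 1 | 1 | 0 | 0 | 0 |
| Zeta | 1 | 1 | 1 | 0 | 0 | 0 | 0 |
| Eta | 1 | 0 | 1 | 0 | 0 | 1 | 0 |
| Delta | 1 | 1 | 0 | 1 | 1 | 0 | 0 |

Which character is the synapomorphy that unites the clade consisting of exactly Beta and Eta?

Character polarity is set by the outgroup: the derived state is whichever differs from the outgroup's state, so for Trait 2, Trait 3, Trait 4, Trait 7 the derived state is '0', and for the remaining characters it is '1'.
Trait 1: derived state '1' in Beta, Delta, Epsilon, Eta, and Zeta only — synapomorphy for {Beta, Delta, Epsilon, Eta, Zeta}.
Trait 2: derived state '0' in Eta only — an autapomorphy, so it tells us nothing about relationships among taxa.
Trait 3: derived state '0' in Delta and Epsilon only — synapomorphy for {Delta, Epsilon}.
Trait 4: derived state '0' in Beta, Eta, and Zeta only — synapomorphy for {Beta, Eta, Zeta}.
Trait 5 (derived state '1') is unique to Delta (autapomorphy; uninformative for grouping).
Trait 6: derived state '1' in Beta and Eta only — synapomorphy for {Beta, Eta}.
Trait 7 (derived state '0') is shared by all ingroup taxa — unites the whole ingroup.
Most parsimonious ingroup topology: (((Epsilon,Delta),((Beta,Eta),Zeta)),Gamma).
The clade {Beta, Eta} is supported by Trait 6: its derived state '1' occurs in exactly those taxa and in no other taxon (including the outgroup).

Trait 6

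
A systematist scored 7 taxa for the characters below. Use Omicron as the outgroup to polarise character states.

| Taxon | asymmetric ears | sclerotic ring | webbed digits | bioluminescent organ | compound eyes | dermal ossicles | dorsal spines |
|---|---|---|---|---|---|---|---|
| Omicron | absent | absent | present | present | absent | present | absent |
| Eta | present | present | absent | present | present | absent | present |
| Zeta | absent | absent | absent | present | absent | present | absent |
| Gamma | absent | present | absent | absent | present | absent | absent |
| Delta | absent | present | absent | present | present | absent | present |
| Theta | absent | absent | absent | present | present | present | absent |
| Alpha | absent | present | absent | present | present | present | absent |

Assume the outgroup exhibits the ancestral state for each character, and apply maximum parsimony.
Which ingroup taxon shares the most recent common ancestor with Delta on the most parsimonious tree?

Eta

Character polarity is set by the outgroup: the derived state is whichever differs from the outgroup's state, so for webbed digits, bioluminescent organ, dermal ossicles the derived state is 'absent', and for the remaining characters it is 'present'.
asymmetric ears: derived state 'present' in Eta only — an autapomorphy, so it tells us nothing about relationships among taxa.
sclerotic ring (derived state 'present') is shared by Alpha, Delta, Eta, and Gamma — a synapomorphy uniting that clade.
webbed digits (derived state 'absent') is shared by all ingroup taxa — unites the whole ingroup.
bioluminescent organ (derived state 'absent') is unique to Gamma (autapomorphy; uninformative for grouping).
compound eyes: derived state 'present' in Alpha, Delta, Eta, Gamma, and Theta only — synapomorphy for {Alpha, Delta, Eta, Gamma, Theta}.
Only Delta, Eta, and Gamma show the derived state 'absent' for dermal ossicles, supporting them as a clade.
Only Delta and Eta show the derived state 'present' for dorsal spines, supporting them as a clade.
Most parsimonious ingroup topology: (((((Eta,Delta),Gamma),Alpha),Theta),Zeta).
Delta and Eta form a cherry on this tree, so they are sister taxa.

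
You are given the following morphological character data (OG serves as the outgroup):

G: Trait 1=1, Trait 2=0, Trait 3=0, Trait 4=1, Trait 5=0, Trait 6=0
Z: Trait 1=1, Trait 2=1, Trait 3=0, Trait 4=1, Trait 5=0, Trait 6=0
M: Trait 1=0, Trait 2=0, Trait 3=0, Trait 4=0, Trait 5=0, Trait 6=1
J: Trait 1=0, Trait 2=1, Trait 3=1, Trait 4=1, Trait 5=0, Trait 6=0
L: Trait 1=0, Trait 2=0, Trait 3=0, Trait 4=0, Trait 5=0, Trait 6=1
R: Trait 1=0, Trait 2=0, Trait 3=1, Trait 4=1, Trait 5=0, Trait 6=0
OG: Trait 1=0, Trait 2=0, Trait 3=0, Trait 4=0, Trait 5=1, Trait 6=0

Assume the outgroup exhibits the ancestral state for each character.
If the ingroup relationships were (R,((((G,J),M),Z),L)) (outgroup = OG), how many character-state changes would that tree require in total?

12

Map each character onto (R,((((G,J),M),Z),L)) (rooted by OG) and count the minimum state changes it requires (Fitch parsimony):
Trait 1: 2; Trait 2: 2; Trait 3: 2; Trait 4: 3; Trait 5: 1; Trait 6: 2.
Total tree length = 12.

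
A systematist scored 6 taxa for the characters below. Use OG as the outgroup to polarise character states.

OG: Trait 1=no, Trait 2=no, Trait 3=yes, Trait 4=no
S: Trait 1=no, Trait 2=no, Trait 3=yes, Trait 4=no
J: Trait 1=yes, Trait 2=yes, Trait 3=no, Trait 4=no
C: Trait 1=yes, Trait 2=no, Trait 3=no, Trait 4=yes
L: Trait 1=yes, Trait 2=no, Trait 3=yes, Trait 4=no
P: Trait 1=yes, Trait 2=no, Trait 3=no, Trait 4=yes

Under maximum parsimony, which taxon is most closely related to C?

Character polarity is set by the outgroup: the derived state is whichever differs from the outgroup's state, so for Trait 3 the derived state is 'no', and for the remaining characters it is 'yes'.
Trait 1: derived state 'yes' in C, J, L, and P only — synapomorphy for {C, J, L, P}.
Trait 2 (derived state 'yes') is unique to J (autapomorphy; uninformative for grouping).
Only C, J, and P show the derived state 'no' for Trait 3, supporting them as a clade.
Trait 4 (derived state 'yes') is shared by C and P — a synapomorphy uniting that clade.
Most parsimonious ingroup topology: (S,((J,(C,P)),L)).
C and P form a cherry on this tree, so they are sister taxa.

P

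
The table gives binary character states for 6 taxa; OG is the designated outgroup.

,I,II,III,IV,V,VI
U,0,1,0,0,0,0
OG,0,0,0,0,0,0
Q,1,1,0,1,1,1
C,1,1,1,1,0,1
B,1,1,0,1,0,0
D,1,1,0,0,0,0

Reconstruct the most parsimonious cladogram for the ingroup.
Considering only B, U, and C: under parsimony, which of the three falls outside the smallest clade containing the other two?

The outgroup has state '0' for every character, so '1' is the derived state throughout.
Only B, C, D, and Q show the derived state '1' for I, supporting them as a clade.
II (derived state '1') is shared by all ingroup taxa — unites the whole ingroup.
III (derived state '1') is unique to C (autapomorphy; uninformative for grouping).
IV (derived state '1') is shared by B, C, and Q — a synapomorphy uniting that clade.
V: derived state '1' in Q only — an autapomorphy, so it tells us nothing about relationships among taxa.
VI (derived state '1') is shared by C and Q — a synapomorphy uniting that clade.
Most parsimonious ingroup topology: ((D,((Q,C),B)),U).
B and C share a more recent common ancestor with each other than either does with U, so U is the least closely related of the three.

U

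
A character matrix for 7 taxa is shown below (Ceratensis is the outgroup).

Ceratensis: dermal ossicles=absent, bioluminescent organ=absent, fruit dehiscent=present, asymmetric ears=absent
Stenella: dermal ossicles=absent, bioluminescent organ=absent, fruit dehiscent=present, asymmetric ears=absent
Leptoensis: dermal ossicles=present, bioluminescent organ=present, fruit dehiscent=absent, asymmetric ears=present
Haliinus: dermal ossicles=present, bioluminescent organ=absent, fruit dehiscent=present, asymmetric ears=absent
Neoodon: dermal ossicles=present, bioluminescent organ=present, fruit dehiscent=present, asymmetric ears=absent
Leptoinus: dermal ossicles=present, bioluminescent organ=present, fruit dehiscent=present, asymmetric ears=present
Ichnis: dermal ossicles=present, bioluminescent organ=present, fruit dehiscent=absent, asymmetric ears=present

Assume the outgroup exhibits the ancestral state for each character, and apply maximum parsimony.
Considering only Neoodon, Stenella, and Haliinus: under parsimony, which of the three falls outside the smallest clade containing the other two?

Stenella

Character polarity is set by the outgroup: the derived state is whichever differs from the outgroup's state, so for fruit dehiscent the derived state is 'absent', and for the remaining characters it is 'present'.
dermal ossicles (derived state 'present') is shared by Haliinus, Ichnis, Leptoensis, Leptoinus, and Neoodon — a synapomorphy uniting that clade.
bioluminescent organ (derived state 'present') is shared by Ichnis, Leptoensis, Leptoinus, and Neoodon — a synapomorphy uniting that clade.
fruit dehiscent (derived state 'absent') is shared by Ichnis and Leptoensis — a synapomorphy uniting that clade.
asymmetric ears (derived state 'present') is shared by Ichnis, Leptoensis, and Leptoinus — a synapomorphy uniting that clade.
Most parsimonious ingroup topology: (Stenella,((((Leptoensis,Ichnis),Leptoinus),Neoodon),Haliinus)).
Haliinus and Neoodon share a more recent common ancestor with each other than either does with Stenella, so Stenella is the least closely related of the three.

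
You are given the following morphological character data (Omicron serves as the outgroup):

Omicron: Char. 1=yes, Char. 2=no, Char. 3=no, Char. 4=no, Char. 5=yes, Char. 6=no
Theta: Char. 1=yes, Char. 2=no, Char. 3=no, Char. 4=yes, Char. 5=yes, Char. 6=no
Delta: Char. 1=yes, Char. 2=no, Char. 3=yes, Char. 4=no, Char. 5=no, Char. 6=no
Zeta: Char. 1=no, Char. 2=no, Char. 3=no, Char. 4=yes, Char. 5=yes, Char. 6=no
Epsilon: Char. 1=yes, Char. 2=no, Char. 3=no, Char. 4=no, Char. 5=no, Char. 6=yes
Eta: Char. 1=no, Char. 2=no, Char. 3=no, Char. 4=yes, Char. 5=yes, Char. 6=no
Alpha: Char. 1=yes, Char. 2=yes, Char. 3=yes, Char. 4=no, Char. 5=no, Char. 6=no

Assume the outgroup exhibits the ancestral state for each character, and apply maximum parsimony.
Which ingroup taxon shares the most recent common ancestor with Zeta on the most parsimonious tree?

Character polarity is set by the outgroup: the derived state is whichever differs from the outgroup's state, so for Char. 1, Char. 5 the derived state is 'no', and for the remaining characters it is 'yes'.
Only Eta and Zeta show the derived state 'no' for Char. 1, supporting them as a clade.
Char. 2 (derived state 'yes') is unique to Alpha (autapomorphy; uninformative for grouping).
Char. 3: derived state 'yes' in Alpha and Delta only — synapomorphy for {Alpha, Delta}.
Char. 4: derived state 'yes' in Eta, Theta, and Zeta only — synapomorphy for {Eta, Theta, Zeta}.
Char. 5 (derived state 'no') is shared by Alpha, Delta, and Epsilon — a synapomorphy uniting that clade.
Char. 6 (derived state 'yes') is unique to Epsilon (autapomorphy; uninformative for grouping).
Most parsimonious ingroup topology: ((Theta,(Zeta,Eta)),((Delta,Alpha),Epsilon)).
Zeta and Eta form a cherry on this tree, so they are sister taxa.

Eta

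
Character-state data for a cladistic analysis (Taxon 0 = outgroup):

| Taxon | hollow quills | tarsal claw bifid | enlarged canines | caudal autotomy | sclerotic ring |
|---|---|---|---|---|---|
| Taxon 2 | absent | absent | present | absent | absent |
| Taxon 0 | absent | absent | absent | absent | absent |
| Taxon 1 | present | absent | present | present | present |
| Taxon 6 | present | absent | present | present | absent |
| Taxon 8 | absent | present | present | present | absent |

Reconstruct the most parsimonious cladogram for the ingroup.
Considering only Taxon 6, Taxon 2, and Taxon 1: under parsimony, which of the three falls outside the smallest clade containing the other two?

Taxon 2

The outgroup has state 'absent' for every character, so 'present' is the derived state throughout.
Only Taxon 1 and Taxon 6 show the derived state 'present' for hollow quills, supporting them as a clade.
tarsal claw bifid (derived state 'present') is unique to Taxon 8 (autapomorphy; uninformative for grouping).
All ingroup taxa share the derived state 'present' for enlarged canines; it defines the ingroup but does not resolve relationships within it.
Only Taxon 1, Taxon 6, and Taxon 8 show the derived state 'present' for caudal autotomy, supporting them as a clade.
sclerotic ring (derived state 'present') is unique to Taxon 1 (autapomorphy; uninformative for grouping).
Most parsimonious ingroup topology: (((Taxon 6,Taxon 1),Taxon 8),Taxon 2).
Taxon 1 and Taxon 6 share a more recent common ancestor with each other than either does with Taxon 2, so Taxon 2 is the least closely related of the three.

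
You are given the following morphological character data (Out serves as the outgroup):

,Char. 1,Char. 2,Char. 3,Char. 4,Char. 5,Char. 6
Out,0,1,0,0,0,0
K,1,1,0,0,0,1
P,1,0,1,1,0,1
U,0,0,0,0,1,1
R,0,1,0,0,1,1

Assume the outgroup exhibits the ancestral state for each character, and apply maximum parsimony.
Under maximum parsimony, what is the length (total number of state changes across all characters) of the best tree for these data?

Character polarity is set by the outgroup: the derived state is whichever differs from the outgroup's state, so for Char. 2 the derived state is '0', and for the remaining characters it is '1'.
Only K and P show the derived state '1' for Char. 1, supporting them as a clade.
Char. 2 (state '0') occurs in P and U but conflicts with the nesting implied by the other characters — most parsimoniously interpreted as homoplasy.
Char. 3 (derived state '1') is unique to P (autapomorphy; uninformative for grouping).
Char. 4: derived state '1' in P only — an autapomorphy, so it tells us nothing about relationships among taxa.
Char. 5: derived state '1' in R and U only — synapomorphy for {R, U}.
All ingroup taxa share the derived state '1' for Char. 6; it defines the ingroup but does not resolve relationships within it.
Most parsimonious ingroup topology: ((K,P),(U,R)).
Changes per character on this tree: Char. 1: 1; Char. 2: 2; Char. 3: 1; Char. 4: 1; Char. 5: 1; Char. 6: 1.
Total = 7.

7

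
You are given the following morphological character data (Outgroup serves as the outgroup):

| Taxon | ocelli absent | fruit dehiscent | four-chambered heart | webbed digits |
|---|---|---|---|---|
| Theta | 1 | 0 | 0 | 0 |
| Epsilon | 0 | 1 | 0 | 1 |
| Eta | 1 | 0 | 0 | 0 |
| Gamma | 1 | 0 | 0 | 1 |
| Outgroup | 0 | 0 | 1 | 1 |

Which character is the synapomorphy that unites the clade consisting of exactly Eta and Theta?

Character polarity is set by the outgroup: the derived state is whichever differs from the outgroup's state, so for four-chambered heart, webbed digits the derived state is '0', and for the remaining characters it is '1'.
ocelli absent: derived state '1' in Eta, Gamma, and Theta only — synapomorphy for {Eta, Gamma, Theta}.
fruit dehiscent: derived state '1' in Epsilon only — an autapomorphy, so it tells us nothing about relationships among taxa.
All ingroup taxa share the derived state '0' for four-chambered heart; it defines the ingroup but does not resolve relationships within it.
webbed digits: derived state '0' in Eta and Theta only — synapomorphy for {Eta, Theta}.
Most parsimonious ingroup topology: (((Eta,Theta),Gamma),Epsilon).
The clade {Eta, Theta} is supported by webbed digits: its derived state '0' occurs in exactly those taxa and in no other taxon (including the outgroup).

webbed digits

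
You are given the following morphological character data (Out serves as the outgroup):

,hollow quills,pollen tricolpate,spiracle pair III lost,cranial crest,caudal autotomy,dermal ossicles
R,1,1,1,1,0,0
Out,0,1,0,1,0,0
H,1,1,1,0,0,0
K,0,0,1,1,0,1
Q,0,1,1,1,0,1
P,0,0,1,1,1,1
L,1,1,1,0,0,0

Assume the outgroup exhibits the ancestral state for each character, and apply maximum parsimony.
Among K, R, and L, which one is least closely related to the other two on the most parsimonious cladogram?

Character polarity is set by the outgroup: the derived state is whichever differs from the outgroup's state, so for pollen tricolpate, cranial crest the derived state is '0', and for the remaining characters it is '1'.
hollow quills: derived state '1' in H, L, and R only — synapomorphy for {H, L, R}.
Only K and P show the derived state '0' for pollen tricolpate, supporting them as a clade.
spiracle pair III lost (derived state '1') is shared by all ingroup taxa — unites the whole ingroup.
cranial crest: derived state '0' in H and L only — synapomorphy for {H, L}.
caudal autotomy (derived state '1') is unique to P (autapomorphy; uninformative for grouping).
dermal ossicles (derived state '1') is shared by K, P, and Q — a synapomorphy uniting that clade.
Most parsimonious ingroup topology: (((L,H),R),(Q,(K,P))).
R and L share a more recent common ancestor with each other than either does with K, so K is the least closely related of the three.

K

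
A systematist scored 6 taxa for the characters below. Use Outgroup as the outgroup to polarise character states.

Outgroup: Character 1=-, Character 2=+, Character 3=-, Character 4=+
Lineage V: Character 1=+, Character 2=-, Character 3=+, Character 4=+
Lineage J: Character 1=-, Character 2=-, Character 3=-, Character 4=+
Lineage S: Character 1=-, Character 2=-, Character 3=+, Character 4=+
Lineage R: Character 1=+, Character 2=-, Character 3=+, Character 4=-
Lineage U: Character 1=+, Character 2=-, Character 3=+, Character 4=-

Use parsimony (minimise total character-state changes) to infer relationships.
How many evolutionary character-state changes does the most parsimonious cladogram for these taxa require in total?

Character polarity is set by the outgroup: the derived state is whichever differs from the outgroup's state, so for Character 2, Character 4 the derived state is '-', and for the remaining characters it is '+'.
Character 1 (derived state '+') is shared by Lineage R, Lineage U, and Lineage V — a synapomorphy uniting that clade.
Character 2 (derived state '-') is shared by all ingroup taxa — unites the whole ingroup.
Character 3: derived state '+' in Lineage R, Lineage S, Lineage U, and Lineage V only — synapomorphy for {Lineage R, Lineage S, Lineage U, Lineage V}.
Character 4: derived state '-' in Lineage R and Lineage U only — synapomorphy for {Lineage R, Lineage U}.
Most parsimonious ingroup topology: (((Lineage V,(Lineage R,Lineage U)),Lineage S),Lineage J).
Changes per character on this tree: Character 1: 1; Character 2: 1; Character 3: 1; Character 4: 1.
Total = 4.

4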